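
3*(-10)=-30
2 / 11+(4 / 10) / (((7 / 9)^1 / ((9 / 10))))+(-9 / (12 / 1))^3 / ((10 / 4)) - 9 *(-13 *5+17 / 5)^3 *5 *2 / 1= 1295881732741 / 61600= 21037041.12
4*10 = 40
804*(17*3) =41004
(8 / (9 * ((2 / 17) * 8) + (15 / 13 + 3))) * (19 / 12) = 4199 / 4185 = 1.00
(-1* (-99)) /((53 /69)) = 6831 /53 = 128.89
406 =406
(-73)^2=5329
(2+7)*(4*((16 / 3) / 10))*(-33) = -3168 / 5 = -633.60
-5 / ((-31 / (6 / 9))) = 0.11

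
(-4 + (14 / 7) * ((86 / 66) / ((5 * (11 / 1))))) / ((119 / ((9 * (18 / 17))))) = -22788 / 71995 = -0.32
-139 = -139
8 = 8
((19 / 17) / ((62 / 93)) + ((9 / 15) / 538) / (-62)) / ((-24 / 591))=-936376263 / 22682080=-41.28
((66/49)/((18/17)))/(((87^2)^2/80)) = 0.00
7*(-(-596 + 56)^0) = -7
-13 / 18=-0.72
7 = 7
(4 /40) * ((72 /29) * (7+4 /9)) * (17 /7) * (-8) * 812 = -29158.40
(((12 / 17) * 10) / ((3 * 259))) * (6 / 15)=16 / 4403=0.00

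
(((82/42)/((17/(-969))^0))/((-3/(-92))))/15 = 3772/945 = 3.99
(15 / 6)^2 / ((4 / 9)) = 225 / 16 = 14.06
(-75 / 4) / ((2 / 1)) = -9.38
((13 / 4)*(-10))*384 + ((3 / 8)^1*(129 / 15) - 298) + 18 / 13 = -6642163 / 520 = -12773.39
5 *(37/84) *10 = 925/42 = 22.02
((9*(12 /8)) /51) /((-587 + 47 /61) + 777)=61 /43962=0.00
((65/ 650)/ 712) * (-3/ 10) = -3/ 71200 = -0.00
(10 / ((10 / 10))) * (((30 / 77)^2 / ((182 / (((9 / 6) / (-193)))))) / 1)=-6750 / 104131027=-0.00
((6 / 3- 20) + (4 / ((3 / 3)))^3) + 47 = 93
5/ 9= 0.56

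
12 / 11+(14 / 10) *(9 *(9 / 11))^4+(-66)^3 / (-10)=481204275 / 14641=32866.90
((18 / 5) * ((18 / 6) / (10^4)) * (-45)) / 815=-0.00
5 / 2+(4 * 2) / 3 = 31 / 6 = 5.17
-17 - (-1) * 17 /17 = -16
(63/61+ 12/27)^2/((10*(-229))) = -657721/690208290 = -0.00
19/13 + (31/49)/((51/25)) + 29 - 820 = -25639661/32487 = -789.23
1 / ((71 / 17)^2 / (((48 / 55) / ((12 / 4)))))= 4624 / 277255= 0.02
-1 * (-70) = 70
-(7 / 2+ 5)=-17 / 2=-8.50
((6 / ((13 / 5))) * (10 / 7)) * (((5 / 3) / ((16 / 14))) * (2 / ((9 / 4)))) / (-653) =-500 / 76401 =-0.01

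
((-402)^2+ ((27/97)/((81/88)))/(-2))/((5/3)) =96962.31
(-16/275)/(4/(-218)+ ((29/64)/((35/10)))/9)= 3515904/239525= 14.68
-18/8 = -9/4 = -2.25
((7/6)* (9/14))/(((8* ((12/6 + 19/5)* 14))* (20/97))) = 291/51968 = 0.01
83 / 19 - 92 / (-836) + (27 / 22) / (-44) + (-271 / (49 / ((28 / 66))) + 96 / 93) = 37554085 / 11973192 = 3.14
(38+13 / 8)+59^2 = 28165 / 8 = 3520.62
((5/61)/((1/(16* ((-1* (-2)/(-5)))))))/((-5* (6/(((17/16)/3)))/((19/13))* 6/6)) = 323/35685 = 0.01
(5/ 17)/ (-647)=-5/ 10999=-0.00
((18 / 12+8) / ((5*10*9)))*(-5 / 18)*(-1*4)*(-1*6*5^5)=-11875 / 27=-439.81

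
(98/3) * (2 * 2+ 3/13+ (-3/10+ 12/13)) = 30919/195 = 158.56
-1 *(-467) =467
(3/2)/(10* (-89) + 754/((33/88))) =9/6724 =0.00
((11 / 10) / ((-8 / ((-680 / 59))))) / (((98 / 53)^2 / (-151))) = -79317733 / 1133272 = -69.99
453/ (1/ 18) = 8154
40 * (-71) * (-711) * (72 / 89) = 145385280 / 89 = 1633542.47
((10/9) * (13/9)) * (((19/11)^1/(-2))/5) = -247/891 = -0.28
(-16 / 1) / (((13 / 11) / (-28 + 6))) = 3872 / 13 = 297.85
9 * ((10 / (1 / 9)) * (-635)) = -514350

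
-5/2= -2.50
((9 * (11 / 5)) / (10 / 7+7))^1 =693 / 295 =2.35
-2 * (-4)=8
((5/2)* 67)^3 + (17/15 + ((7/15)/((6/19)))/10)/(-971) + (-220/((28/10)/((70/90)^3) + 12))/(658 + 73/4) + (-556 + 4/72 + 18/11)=3980488318181218453/847116518600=4698867.55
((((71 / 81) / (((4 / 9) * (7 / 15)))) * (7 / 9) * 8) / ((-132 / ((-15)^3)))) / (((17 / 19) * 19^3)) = 44375 / 405042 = 0.11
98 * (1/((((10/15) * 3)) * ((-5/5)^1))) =-49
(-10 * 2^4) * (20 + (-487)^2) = -37950240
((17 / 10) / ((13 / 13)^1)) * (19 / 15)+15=2573 / 150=17.15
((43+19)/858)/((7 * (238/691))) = 0.03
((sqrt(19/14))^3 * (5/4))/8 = 95 * sqrt(266)/6272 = 0.25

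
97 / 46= 2.11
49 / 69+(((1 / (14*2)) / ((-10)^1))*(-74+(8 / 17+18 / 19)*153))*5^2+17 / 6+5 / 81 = -324164 / 35397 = -9.16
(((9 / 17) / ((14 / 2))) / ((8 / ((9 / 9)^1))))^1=0.01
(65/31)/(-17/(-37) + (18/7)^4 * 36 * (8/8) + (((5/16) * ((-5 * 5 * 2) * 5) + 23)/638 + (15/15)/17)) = 501033573040/376213758795821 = 0.00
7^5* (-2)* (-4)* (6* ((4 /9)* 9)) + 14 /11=3226945.27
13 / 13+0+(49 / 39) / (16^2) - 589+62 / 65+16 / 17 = -497387963 / 848640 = -586.10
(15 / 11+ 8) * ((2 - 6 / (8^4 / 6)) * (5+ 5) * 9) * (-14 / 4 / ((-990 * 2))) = 1470119 / 495616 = 2.97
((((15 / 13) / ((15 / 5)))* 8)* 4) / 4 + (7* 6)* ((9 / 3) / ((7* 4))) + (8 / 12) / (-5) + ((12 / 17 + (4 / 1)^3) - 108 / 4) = 299341 / 6630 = 45.15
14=14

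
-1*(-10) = 10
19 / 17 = 1.12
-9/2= -4.50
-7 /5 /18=-7 /90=-0.08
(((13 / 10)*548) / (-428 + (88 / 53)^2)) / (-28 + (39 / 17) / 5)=85048093 / 1398171614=0.06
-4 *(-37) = 148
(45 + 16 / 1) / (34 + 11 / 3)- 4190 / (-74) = 243506 / 4181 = 58.24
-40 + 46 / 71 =-2794 / 71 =-39.35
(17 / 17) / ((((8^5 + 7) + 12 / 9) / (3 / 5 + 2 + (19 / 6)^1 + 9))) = 443 / 983290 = 0.00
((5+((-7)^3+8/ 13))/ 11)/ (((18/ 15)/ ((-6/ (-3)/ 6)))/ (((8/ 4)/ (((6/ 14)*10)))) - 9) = 10234/ 429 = 23.86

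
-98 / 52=-49 / 26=-1.88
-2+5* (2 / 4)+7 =15 / 2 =7.50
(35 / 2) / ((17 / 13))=455 / 34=13.38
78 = 78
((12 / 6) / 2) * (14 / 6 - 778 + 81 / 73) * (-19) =3222932 / 219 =14716.58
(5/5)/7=1/7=0.14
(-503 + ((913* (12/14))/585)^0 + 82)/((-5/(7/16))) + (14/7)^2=163/4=40.75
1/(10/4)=2/5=0.40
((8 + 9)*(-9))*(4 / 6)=-102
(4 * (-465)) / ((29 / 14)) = -26040 / 29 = -897.93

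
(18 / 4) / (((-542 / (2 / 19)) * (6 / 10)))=-15 / 10298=-0.00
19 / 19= 1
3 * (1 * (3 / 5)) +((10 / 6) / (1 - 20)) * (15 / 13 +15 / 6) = 1.48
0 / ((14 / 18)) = 0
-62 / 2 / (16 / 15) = -465 / 16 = -29.06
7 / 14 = 1 / 2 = 0.50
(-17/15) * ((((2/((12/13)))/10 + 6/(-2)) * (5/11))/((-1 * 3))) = -2839/5940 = -0.48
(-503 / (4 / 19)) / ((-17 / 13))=124241 / 68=1827.07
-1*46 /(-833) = 46 /833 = 0.06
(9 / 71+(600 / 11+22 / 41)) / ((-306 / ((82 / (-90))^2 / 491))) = -72481481 / 237617805150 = -0.00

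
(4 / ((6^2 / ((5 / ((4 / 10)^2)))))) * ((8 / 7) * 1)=250 / 63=3.97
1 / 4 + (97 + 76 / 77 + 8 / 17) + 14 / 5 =2657469 / 26180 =101.51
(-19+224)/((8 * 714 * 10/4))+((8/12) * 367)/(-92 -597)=-670519/1967784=-0.34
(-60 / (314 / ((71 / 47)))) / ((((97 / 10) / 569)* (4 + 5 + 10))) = -12119700 / 13599497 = -0.89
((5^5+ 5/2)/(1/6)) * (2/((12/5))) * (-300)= -4691250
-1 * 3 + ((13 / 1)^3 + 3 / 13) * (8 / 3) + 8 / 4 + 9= 228824 / 39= 5867.28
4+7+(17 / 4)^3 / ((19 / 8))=6585 / 152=43.32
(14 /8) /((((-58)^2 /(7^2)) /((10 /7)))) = 245 /6728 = 0.04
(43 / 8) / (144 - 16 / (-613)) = 26359 / 706304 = 0.04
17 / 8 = 2.12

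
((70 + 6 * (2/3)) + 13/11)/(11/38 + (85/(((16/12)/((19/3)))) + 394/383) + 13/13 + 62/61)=1468411276/7950959599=0.18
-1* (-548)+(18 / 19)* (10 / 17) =177184 / 323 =548.56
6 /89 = 0.07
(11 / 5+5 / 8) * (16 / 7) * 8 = 1808 / 35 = 51.66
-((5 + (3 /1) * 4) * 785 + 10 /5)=-13347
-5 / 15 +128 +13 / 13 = 386 / 3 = 128.67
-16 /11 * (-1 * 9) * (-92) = -13248 /11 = -1204.36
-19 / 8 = -2.38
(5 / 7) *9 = 6.43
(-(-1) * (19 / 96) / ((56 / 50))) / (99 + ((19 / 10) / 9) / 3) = 21375 / 11983552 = 0.00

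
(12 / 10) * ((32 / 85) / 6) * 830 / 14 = 2656 / 595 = 4.46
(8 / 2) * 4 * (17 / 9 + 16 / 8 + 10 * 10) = 14960 / 9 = 1662.22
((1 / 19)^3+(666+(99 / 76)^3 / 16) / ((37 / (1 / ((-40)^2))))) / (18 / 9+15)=947863871 / 1413713428480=0.00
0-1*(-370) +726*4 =3274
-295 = -295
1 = 1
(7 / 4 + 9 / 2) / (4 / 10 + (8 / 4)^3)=125 / 168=0.74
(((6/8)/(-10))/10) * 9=-27/400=-0.07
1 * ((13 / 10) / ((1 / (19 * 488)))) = 60268 / 5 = 12053.60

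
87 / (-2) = -87 / 2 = -43.50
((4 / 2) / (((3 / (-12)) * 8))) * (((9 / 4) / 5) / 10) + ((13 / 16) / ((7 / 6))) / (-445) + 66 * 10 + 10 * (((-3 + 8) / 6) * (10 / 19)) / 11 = 25794742073 / 39062100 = 660.35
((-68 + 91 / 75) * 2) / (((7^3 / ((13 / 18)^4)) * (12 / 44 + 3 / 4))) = -1573682539 / 15190355250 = -0.10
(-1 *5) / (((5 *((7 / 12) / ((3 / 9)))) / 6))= -3.43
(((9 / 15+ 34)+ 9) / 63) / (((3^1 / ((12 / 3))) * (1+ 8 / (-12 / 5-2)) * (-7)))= 0.16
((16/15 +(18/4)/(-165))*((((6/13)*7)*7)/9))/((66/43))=722701/424710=1.70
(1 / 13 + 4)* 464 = 24592 / 13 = 1891.69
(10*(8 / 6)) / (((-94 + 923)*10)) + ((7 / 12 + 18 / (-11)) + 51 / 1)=5465773 / 109428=49.95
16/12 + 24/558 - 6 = -430/93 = -4.62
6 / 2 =3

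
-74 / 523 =-0.14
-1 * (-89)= 89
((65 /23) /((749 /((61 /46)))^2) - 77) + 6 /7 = -2078912704427 /27302796668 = -76.14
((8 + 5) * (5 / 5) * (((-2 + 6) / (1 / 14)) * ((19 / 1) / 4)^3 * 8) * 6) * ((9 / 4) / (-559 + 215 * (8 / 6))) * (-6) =7982793 / 43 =185646.35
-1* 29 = -29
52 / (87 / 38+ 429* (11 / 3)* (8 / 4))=1976 / 119635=0.02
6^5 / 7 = 7776 / 7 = 1110.86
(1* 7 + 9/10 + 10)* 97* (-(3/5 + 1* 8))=-746609/50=-14932.18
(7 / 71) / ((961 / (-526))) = -3682 / 68231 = -0.05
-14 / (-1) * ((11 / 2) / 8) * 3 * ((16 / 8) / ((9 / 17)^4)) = 6431117 / 8748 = 735.15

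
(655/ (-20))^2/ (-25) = -17161/ 400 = -42.90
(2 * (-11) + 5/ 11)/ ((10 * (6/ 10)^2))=-395/ 66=-5.98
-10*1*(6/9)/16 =-0.42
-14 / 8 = -1.75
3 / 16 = 0.19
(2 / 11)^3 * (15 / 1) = 120 / 1331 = 0.09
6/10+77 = 388/5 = 77.60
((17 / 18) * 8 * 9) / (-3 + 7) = 17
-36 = -36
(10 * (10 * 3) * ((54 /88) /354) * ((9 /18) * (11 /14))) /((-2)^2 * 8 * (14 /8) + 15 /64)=5400 /1486387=0.00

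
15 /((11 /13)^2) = 20.95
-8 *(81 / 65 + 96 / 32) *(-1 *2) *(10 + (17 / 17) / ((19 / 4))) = 856704 / 1235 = 693.69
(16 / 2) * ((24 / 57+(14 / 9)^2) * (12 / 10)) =69952 / 2565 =27.27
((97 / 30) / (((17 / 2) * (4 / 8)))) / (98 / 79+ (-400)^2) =7663 / 1611612495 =0.00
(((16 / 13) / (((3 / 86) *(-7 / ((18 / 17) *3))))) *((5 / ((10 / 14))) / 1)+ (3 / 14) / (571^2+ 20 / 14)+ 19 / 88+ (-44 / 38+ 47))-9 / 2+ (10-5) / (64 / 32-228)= -6721916286045447 / 95296982584232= -70.54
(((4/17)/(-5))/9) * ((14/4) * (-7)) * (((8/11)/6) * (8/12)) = 784/75735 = 0.01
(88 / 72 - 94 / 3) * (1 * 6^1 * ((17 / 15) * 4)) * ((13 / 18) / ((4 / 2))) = -119782 / 405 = -295.76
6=6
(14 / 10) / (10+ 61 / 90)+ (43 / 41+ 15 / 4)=776971 / 157604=4.93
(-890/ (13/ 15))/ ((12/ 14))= -15575/ 13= -1198.08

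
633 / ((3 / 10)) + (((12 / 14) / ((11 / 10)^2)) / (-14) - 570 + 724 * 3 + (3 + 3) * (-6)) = 21794704 / 5929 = 3675.95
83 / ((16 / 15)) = 1245 / 16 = 77.81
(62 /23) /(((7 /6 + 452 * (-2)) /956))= -2.85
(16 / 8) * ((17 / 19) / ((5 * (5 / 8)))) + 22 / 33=1766 / 1425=1.24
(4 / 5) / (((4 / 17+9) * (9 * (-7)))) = -68 / 49455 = -0.00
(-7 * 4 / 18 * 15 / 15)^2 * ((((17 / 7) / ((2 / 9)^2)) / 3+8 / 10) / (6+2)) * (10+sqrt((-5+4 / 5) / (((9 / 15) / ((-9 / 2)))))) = 16849 * sqrt(14) / 2160+16849 / 324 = 81.19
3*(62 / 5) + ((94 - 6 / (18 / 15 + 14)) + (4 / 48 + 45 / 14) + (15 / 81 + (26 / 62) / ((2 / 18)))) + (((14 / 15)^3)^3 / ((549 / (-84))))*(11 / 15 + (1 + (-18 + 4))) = 242032384714854944531 / 1740351638320312500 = 139.07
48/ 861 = 16/ 287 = 0.06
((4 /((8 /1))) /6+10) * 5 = 605 /12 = 50.42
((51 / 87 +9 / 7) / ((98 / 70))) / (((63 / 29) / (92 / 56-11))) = -124450 / 21609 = -5.76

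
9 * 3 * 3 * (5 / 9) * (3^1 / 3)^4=45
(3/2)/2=0.75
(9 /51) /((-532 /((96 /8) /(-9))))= 1 /2261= 0.00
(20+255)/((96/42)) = 1925/16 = 120.31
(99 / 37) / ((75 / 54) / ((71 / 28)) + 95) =63261 / 2259035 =0.03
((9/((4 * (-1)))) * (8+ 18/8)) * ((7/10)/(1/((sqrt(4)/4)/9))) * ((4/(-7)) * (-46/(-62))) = 943/2480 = 0.38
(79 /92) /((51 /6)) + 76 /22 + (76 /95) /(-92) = 152551 /43010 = 3.55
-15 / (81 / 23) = -4.26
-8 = -8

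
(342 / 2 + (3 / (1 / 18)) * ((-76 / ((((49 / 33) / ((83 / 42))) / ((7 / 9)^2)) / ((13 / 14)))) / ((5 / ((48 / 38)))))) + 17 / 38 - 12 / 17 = -95654729 / 158270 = -604.38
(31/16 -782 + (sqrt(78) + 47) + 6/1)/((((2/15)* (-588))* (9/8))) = 58165/7056 -5* sqrt(78)/441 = 8.14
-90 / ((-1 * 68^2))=45 / 2312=0.02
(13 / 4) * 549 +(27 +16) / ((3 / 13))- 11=23515 / 12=1959.58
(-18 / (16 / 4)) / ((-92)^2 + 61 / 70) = -315 / 592541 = -0.00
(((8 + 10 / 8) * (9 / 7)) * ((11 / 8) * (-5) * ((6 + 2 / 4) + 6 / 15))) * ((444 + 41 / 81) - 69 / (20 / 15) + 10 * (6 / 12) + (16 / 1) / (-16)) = -1203347189 / 5376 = -223836.90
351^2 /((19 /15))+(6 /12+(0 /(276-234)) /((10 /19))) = 3696049 /38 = 97264.45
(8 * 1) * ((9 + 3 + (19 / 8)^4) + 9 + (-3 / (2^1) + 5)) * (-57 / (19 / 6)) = -2076057 / 256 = -8109.60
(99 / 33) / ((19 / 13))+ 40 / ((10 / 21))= 86.05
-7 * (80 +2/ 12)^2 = -44986.86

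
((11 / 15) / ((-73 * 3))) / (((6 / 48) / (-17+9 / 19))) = 27632 / 62415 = 0.44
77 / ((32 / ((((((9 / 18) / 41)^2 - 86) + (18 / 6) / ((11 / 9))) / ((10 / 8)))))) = -8651083 / 53792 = -160.82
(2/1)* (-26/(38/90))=-2340/19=-123.16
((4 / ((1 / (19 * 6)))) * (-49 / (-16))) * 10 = 13965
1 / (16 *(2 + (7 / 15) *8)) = 15 / 1376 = 0.01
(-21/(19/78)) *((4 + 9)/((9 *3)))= -2366/57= -41.51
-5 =-5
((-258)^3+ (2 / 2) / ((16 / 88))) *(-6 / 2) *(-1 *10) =-515205195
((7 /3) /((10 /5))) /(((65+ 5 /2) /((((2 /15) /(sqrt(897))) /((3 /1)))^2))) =28 /735652125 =0.00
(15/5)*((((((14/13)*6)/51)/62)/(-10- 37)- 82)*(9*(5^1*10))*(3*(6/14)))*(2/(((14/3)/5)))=-4812086718000/15777853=-304989.96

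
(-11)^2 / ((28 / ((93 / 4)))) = 11253 / 112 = 100.47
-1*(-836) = 836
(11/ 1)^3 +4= 1335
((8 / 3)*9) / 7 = 24 / 7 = 3.43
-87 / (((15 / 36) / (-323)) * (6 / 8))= 449616 / 5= 89923.20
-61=-61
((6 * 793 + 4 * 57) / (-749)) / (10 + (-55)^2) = -4986 / 2273215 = -0.00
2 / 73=0.03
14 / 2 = 7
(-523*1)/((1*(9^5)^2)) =-523/3486784401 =-0.00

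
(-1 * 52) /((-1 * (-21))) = -52 /21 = -2.48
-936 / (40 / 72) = -8424 / 5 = -1684.80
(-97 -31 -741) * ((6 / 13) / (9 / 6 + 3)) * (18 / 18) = -3476 / 39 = -89.13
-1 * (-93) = 93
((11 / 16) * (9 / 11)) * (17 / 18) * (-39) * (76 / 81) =-4199 / 216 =-19.44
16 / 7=2.29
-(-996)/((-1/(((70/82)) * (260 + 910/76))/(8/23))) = -1441112400/17917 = -80432.68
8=8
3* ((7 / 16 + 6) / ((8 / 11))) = 3399 / 128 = 26.55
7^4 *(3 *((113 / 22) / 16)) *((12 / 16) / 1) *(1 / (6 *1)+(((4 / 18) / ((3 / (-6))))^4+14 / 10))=2784.65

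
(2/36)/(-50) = -1/900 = -0.00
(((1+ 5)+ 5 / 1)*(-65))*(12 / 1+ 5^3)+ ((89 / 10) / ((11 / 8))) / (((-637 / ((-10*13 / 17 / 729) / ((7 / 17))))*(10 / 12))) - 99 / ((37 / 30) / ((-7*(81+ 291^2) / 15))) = 521937175381103 / 169615215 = 3077183.70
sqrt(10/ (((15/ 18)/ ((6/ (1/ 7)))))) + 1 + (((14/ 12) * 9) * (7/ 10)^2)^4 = 6 * sqrt(14) + 1122744263281/ 1600000000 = 724.17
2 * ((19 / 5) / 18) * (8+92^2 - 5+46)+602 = 188837 / 45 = 4196.38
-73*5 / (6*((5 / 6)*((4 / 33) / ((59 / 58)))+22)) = -710655 / 258164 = -2.75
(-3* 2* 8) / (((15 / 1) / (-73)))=1168 / 5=233.60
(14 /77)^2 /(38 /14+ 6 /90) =105 /8833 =0.01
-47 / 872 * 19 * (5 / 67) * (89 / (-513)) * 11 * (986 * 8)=1150.44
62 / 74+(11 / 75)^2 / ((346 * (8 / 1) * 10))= 0.84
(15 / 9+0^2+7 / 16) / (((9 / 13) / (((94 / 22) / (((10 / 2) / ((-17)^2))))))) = 17834479 / 23760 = 750.61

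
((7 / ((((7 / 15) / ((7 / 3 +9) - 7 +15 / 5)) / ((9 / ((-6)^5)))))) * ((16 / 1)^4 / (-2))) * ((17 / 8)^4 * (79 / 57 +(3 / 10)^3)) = 73993676009 / 615600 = 120197.65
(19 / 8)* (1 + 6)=133 / 8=16.62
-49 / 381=-0.13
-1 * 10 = -10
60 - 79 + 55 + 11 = 47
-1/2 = -0.50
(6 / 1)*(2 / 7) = 12 / 7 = 1.71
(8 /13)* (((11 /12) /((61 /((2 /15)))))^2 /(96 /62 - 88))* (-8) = 7502 /32815033875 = 0.00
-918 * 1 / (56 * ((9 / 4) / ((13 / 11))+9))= -221 / 147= -1.50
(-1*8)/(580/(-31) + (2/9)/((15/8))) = 8370/19451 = 0.43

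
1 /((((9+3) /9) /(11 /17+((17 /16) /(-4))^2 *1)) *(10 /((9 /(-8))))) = -0.06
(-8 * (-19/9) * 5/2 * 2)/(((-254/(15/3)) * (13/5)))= -9500/14859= -0.64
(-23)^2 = 529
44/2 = 22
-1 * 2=-2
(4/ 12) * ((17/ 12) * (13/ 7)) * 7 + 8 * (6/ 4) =18.14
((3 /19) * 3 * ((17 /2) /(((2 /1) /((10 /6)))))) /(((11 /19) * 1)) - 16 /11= 191 /44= 4.34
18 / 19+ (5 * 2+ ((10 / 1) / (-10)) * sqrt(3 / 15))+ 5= 303 / 19 - sqrt(5) / 5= 15.50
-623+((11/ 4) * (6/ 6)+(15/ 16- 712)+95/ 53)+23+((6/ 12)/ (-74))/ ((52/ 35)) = -66614463/ 50986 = -1306.52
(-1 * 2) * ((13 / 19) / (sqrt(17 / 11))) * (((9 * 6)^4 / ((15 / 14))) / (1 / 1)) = -1031704128 * sqrt(187) / 1615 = -8735815.33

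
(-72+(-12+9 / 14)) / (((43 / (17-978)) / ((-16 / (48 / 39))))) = -14579331 / 602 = -24218.16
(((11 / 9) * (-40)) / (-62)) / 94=110 / 13113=0.01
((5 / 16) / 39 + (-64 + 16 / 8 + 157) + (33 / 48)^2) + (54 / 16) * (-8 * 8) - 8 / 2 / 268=-80628739 / 668928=-120.53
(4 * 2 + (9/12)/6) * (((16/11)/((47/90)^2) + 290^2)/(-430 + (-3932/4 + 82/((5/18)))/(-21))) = -3487021321875/2027071178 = -1720.23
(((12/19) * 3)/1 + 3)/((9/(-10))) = -310/57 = -5.44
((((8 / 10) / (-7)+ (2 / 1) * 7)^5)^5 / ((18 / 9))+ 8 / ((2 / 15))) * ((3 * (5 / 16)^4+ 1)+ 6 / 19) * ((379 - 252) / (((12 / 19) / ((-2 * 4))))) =-5191838105532765048180640233174046902340560559595373516949293019577401153 / 130963732389059072344433593750000000000000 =-39643327284756736392686270000000.00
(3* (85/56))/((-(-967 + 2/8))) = 85/18046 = 0.00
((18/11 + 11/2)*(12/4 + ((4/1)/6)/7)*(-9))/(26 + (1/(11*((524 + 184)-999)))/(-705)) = -6280820325/821440634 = -7.65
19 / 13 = 1.46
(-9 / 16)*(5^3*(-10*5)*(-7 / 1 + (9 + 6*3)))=140625 / 2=70312.50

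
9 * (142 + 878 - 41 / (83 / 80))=732420 / 83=8824.34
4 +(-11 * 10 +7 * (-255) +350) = -1541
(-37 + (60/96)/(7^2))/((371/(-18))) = 130491/72716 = 1.79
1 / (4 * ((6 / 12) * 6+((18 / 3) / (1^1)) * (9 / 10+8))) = 5 / 1128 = 0.00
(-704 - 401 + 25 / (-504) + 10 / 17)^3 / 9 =-847402931992418140625 / 5660840037888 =-149695615.20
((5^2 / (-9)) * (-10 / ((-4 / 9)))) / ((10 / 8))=-50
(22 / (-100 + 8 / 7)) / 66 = -7 / 2076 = -0.00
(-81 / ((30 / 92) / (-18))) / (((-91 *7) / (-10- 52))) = 1386072 / 3185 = 435.19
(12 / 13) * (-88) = -1056 / 13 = -81.23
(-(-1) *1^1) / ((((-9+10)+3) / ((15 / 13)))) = 15 / 52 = 0.29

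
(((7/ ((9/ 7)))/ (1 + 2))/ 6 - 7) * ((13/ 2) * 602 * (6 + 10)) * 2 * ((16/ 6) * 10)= -5434374400/ 243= -22363680.66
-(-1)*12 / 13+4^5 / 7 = 147.21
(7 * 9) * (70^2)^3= 7411887000000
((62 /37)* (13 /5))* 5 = 806 /37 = 21.78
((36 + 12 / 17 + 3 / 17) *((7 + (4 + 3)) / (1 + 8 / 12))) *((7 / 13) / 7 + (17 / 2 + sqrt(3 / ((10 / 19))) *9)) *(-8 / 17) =-948024 *sqrt(570) / 7225-23489928 / 18785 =-4383.16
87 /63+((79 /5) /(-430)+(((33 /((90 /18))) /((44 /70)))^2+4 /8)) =112.09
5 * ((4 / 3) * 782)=15640 / 3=5213.33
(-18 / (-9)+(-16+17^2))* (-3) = -825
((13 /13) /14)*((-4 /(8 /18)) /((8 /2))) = -9 /56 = -0.16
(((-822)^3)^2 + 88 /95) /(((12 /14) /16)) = 1641128311015159846208 /285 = 5758344950930385425.29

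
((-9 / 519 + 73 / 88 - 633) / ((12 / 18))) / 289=-28873281 / 8799472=-3.28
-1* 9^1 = -9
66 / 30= 11 / 5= 2.20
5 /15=1 /3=0.33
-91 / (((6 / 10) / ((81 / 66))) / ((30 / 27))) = -2275 / 11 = -206.82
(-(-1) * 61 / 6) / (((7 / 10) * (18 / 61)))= 18605 / 378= 49.22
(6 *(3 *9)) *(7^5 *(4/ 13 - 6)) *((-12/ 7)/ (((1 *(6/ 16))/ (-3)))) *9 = -24868674432/ 13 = -1912974956.31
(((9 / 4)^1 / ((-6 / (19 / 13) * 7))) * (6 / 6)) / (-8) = 57 / 5824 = 0.01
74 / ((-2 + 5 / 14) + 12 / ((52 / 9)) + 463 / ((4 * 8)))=215488 / 43397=4.97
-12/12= -1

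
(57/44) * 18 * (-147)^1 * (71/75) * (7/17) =-12493089/9350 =-1336.16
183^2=33489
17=17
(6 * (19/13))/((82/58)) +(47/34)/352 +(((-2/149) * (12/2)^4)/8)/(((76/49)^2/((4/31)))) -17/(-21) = 1541123241305189/223369179249216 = 6.90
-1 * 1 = -1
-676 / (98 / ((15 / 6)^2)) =-4225 / 98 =-43.11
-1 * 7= -7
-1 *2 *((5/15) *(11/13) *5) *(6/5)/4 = -11/13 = -0.85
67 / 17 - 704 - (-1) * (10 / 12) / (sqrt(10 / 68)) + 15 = -682.89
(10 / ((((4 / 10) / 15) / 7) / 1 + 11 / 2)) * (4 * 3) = 126000 / 5779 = 21.80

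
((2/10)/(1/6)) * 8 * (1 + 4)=48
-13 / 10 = -1.30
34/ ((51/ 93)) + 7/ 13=813/ 13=62.54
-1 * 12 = -12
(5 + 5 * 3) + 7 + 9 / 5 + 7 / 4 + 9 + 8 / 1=951 / 20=47.55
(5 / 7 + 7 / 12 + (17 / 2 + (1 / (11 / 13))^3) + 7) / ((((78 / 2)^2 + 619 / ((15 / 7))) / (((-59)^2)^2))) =124965677538145 / 1011751664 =123514.18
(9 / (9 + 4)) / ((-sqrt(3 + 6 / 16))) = -2*sqrt(6) / 13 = -0.38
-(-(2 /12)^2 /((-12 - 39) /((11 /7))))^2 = -121 /165173904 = -0.00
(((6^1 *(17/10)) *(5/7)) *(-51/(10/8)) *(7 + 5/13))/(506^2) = -249696/29124095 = -0.01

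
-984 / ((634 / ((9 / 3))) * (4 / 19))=-7011 / 317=-22.12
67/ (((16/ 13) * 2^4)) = 3.40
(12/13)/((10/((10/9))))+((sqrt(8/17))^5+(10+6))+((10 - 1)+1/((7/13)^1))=128*sqrt(34)/4913+7360/273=27.11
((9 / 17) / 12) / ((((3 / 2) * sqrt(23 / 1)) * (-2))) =-sqrt(23) / 1564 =-0.00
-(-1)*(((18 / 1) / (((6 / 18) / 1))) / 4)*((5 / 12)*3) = 135 / 8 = 16.88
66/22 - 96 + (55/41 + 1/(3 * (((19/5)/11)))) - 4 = -221299/2337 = -94.69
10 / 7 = 1.43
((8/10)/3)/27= 4/405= 0.01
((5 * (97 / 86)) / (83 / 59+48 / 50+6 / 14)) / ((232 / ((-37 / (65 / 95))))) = -3520360375 / 7486110112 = -0.47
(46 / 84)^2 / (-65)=-529 / 114660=-0.00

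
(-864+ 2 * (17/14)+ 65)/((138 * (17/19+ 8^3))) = -52972/4706835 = -0.01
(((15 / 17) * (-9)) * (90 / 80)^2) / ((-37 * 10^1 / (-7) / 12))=-45927 / 20128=-2.28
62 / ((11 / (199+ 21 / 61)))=753920 / 671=1123.58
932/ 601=1.55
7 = 7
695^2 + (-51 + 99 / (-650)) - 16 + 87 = 313979151 / 650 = 483044.85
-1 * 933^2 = -870489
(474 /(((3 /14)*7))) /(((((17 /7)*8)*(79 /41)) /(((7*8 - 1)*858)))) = 6771765 /17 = 398339.12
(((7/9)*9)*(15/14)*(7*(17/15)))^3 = 1685159/8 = 210644.88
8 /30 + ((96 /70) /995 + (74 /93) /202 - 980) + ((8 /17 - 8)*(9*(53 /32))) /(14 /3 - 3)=-5822637465047 /5560890825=-1047.07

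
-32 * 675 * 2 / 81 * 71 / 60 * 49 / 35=-883.56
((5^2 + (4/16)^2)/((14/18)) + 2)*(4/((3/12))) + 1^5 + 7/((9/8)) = 34952/63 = 554.79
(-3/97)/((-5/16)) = 48/485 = 0.10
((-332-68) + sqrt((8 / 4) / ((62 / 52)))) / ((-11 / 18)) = 7200 / 11-36*sqrt(403) / 341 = 652.43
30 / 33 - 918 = -10088 / 11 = -917.09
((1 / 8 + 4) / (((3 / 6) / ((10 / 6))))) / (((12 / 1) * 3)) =55 / 144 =0.38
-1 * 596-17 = -613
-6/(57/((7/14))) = -1/19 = -0.05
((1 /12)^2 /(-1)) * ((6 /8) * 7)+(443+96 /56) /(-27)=-199673 /12096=-16.51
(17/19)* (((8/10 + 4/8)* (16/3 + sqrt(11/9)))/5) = 221* sqrt(11)/2850 + 1768/1425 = 1.50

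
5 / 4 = 1.25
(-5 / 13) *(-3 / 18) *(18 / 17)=15 / 221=0.07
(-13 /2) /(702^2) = -1 /75816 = -0.00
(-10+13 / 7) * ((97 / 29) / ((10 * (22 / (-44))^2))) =-11058 / 1015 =-10.89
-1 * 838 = -838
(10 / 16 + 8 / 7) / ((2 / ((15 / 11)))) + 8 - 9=0.21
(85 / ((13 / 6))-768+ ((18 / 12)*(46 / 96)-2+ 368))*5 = -753065 / 416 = -1810.25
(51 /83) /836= 51 /69388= 0.00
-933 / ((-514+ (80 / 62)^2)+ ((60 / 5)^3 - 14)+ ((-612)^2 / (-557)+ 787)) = -499413441 / 704549815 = -0.71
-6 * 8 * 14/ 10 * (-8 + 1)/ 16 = 147/ 5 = 29.40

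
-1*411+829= 418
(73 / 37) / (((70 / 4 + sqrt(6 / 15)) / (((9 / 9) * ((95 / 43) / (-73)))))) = -33250 / 9732147 + 380 * sqrt(10) / 9732147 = -0.00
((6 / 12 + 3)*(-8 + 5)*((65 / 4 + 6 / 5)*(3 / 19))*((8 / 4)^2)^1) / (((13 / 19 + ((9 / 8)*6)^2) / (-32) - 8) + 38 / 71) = 12.99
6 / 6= 1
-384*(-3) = 1152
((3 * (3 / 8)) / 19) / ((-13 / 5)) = -45 / 1976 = -0.02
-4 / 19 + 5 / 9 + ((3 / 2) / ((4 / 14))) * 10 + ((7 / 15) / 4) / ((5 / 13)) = 908837 / 17100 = 53.15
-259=-259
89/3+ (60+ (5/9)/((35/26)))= 5675/63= 90.08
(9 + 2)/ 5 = 11/ 5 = 2.20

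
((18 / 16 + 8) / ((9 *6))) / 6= 0.03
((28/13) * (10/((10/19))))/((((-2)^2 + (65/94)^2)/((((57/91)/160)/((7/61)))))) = 145933167/468101270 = 0.31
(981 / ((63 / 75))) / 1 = 8175 / 7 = 1167.86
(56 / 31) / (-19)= -56 / 589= -0.10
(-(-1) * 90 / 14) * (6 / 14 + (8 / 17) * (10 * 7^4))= 60507495 / 833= 72638.05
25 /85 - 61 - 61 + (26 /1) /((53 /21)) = -100375 /901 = -111.40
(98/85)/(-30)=-49/1275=-0.04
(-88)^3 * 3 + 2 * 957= -2042502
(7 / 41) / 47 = 7 / 1927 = 0.00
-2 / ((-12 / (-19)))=-19 / 6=-3.17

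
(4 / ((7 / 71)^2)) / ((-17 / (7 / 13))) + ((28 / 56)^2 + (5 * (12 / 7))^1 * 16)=124.36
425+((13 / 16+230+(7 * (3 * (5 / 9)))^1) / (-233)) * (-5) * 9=1758985 / 3728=471.83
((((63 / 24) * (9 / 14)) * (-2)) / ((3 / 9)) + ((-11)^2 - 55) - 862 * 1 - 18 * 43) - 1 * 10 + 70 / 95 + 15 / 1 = -239307 / 152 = -1574.39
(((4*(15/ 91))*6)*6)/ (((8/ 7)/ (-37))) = -9990/ 13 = -768.46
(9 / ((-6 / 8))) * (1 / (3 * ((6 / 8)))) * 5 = -80 / 3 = -26.67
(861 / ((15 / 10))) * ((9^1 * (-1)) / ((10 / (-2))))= 5166 / 5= 1033.20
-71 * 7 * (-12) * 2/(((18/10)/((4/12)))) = 19880/9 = 2208.89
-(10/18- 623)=5602/9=622.44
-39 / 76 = -0.51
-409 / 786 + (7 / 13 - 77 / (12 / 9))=-1179809 / 20436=-57.73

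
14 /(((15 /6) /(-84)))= -2352 /5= -470.40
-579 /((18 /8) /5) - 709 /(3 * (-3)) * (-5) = -1680.56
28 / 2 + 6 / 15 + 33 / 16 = 1317 / 80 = 16.46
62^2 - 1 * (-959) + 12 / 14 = 4803.86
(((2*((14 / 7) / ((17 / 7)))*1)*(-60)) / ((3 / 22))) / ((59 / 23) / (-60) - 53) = 2428800 / 177769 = 13.66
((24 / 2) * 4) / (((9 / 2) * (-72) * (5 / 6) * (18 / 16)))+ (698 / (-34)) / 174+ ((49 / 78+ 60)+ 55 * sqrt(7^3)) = 156652874 / 2595645+ 385 * sqrt(7) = 1078.97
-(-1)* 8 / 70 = 4 / 35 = 0.11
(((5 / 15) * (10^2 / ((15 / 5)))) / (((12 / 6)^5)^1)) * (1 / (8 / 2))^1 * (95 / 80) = 475 / 4608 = 0.10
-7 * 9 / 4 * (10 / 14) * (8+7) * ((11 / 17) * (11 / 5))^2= -341.96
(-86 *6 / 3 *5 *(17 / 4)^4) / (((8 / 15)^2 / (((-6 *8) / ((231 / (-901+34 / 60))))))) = -1039441813275 / 5632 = -184559981.05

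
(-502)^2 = 252004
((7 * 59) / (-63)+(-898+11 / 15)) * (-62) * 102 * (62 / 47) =5315667712 / 705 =7539954.20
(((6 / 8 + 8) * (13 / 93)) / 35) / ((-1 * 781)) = -13 / 290532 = -0.00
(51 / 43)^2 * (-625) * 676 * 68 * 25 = -1868168250000 / 1849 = -1010366819.90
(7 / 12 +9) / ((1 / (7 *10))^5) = 48320125000 / 3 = 16106708333.33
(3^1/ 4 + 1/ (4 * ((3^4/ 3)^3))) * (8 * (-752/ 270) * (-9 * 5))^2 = 133572044800/ 177147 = 754018.10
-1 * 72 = -72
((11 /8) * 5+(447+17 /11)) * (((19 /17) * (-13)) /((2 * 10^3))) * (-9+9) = 0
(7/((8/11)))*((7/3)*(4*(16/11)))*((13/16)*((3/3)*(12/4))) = 637/2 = 318.50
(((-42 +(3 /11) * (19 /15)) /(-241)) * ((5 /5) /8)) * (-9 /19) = -20619 /2014760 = -0.01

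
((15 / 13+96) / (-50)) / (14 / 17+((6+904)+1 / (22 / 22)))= -7157 / 3358550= -0.00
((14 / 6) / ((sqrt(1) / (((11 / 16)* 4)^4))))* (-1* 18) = -2402.04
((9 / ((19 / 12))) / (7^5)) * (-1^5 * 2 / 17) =-216 / 5428661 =-0.00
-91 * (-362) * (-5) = -164710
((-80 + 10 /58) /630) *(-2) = 463 /1827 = 0.25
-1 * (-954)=954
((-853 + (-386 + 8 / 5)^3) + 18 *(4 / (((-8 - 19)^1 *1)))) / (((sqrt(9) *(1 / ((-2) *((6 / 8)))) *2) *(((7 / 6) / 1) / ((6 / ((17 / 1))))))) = 4295880.85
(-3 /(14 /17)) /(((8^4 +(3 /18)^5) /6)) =-1189728 /222953479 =-0.01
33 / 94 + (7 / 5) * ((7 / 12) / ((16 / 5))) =5471 / 9024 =0.61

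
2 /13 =0.15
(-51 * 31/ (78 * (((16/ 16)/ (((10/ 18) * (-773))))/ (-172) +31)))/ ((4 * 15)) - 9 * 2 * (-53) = 1533479042915/ 1607438742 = 953.99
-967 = -967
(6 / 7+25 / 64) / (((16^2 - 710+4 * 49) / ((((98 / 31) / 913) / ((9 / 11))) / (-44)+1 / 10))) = -1654133 / 3423530880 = -0.00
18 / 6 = 3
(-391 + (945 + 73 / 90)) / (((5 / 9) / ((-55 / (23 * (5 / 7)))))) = -167167 / 50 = -3343.34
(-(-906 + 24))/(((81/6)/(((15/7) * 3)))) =420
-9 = -9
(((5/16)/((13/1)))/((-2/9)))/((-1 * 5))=9/416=0.02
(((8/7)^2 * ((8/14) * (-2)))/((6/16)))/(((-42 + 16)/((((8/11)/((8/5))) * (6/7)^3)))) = 737280/16823807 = 0.04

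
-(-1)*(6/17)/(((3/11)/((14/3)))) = 308/51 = 6.04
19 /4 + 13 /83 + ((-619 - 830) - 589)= -674987 /332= -2033.09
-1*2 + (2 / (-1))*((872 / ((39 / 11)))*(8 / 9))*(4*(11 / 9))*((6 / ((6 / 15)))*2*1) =-67529786 / 1053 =-64130.85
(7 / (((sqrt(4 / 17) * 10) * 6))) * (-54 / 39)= -21 * sqrt(17) / 260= -0.33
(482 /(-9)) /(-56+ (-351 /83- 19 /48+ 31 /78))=8321248 /9357879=0.89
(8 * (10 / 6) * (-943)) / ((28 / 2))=-898.10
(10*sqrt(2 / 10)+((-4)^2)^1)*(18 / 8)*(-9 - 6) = -540 - 135*sqrt(5) / 2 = -690.93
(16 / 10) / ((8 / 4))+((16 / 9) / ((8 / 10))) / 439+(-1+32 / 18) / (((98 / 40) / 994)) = 6249704 / 19755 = 316.36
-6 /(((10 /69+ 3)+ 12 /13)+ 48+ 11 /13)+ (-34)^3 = -932765219 /23732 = -39304.11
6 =6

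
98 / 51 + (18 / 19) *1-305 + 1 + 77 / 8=-2259755 / 7752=-291.51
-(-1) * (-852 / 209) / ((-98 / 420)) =25560 / 1463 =17.47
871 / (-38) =-871 / 38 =-22.92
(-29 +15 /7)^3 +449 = -6490665 /343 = -18923.22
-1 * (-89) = 89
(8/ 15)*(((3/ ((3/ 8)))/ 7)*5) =64/ 21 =3.05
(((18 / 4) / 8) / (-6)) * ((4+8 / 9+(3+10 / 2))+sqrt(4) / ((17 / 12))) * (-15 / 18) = 2735 / 2448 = 1.12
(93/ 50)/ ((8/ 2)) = 93/ 200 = 0.46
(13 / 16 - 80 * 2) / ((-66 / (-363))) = -28017 / 32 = -875.53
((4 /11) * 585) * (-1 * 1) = -2340 /11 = -212.73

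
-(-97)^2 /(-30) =9409 /30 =313.63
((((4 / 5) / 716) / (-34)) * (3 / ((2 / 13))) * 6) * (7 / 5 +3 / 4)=-5031 / 608600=-0.01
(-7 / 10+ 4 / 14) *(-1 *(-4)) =-58 / 35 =-1.66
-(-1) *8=8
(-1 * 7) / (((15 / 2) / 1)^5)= -224 / 759375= -0.00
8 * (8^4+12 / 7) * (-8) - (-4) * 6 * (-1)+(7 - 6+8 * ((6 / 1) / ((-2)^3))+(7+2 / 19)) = -34882656 / 133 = -262275.61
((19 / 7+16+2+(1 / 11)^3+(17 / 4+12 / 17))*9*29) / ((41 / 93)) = 394775222445 / 25975796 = 15197.81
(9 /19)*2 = 18 /19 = 0.95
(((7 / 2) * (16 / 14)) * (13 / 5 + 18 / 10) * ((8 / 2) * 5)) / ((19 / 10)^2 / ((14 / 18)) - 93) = -3.98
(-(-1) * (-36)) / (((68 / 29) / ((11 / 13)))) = -12.99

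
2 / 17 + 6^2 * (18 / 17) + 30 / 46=15205 / 391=38.89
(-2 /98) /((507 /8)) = -0.00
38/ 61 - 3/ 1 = -145/ 61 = -2.38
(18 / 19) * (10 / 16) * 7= 315 / 76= 4.14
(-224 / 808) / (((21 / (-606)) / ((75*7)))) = 4200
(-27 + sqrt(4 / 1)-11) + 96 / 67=-2316 / 67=-34.57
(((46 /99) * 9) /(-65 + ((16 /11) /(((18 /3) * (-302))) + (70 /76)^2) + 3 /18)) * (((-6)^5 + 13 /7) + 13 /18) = 4911958518412 /9668541519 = 508.04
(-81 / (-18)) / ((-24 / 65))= -195 / 16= -12.19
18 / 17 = 1.06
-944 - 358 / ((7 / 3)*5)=-34114 / 35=-974.69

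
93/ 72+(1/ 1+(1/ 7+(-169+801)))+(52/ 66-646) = -10.78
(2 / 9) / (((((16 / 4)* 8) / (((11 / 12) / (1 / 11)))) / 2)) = 121 / 864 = 0.14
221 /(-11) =-221 /11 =-20.09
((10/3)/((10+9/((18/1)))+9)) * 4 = 0.68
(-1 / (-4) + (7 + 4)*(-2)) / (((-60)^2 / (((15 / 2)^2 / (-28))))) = 87 / 7168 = 0.01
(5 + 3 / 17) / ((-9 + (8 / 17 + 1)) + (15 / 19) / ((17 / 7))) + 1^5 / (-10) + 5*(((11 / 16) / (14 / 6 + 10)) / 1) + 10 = 65161063 / 6887920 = 9.46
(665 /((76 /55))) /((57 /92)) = 44275 /57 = 776.75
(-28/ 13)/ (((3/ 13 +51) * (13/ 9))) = -14/ 481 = -0.03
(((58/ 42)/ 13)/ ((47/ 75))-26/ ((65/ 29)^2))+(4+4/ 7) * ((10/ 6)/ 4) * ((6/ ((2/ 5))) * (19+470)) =13966.42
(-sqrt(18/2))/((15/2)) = -2/5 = -0.40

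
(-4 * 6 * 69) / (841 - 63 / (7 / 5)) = -414 / 199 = -2.08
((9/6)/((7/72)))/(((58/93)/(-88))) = -441936/203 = -2177.02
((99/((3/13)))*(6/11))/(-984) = -39/164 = -0.24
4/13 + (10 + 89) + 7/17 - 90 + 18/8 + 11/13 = 11329/884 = 12.82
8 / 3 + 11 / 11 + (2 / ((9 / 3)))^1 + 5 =28 / 3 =9.33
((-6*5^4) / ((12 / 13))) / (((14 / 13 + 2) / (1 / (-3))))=21125 / 48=440.10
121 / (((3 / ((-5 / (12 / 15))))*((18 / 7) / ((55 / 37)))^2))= -448380625 / 5322672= -84.24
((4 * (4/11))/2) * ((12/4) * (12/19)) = 1.38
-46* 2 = -92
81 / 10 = 8.10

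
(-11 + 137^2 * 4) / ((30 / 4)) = 10008.67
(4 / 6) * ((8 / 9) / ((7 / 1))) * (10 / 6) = 80 / 567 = 0.14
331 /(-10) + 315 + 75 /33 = 31259 /110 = 284.17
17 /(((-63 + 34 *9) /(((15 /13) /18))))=85 /18954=0.00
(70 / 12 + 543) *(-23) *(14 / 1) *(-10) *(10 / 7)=2524633.33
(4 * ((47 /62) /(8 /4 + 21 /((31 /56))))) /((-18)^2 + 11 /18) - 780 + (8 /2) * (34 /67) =-188522912626 /242326739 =-777.97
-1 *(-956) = 956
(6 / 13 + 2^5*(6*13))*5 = 162270 / 13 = 12482.31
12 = 12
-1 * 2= -2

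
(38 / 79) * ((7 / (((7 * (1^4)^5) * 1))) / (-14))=-19 / 553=-0.03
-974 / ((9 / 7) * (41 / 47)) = -320446 / 369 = -868.42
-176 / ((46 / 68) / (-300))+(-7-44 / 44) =78044.17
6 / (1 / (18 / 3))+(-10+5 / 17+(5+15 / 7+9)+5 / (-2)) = 9505 / 238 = 39.94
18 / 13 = 1.38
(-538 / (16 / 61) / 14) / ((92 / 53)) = -869677 / 10304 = -84.40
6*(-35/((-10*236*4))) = 21/944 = 0.02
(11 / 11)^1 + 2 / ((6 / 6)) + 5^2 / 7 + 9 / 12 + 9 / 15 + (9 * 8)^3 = 52255829 / 140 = 373255.92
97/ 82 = 1.18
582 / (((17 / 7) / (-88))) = -358512 / 17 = -21088.94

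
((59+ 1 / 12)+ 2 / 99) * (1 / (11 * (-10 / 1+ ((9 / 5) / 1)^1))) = -117025 / 178596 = -0.66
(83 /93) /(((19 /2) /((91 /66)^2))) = 687323 /3848526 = 0.18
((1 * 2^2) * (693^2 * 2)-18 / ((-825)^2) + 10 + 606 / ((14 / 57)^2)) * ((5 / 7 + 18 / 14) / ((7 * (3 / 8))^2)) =1827103112107456 / 1634180625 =1118054.57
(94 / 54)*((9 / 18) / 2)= 47 / 108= 0.44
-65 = -65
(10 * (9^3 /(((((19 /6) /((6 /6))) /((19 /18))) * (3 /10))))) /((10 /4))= 3240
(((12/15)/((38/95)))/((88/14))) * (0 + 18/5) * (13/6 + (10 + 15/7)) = 1803/110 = 16.39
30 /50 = 3 /5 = 0.60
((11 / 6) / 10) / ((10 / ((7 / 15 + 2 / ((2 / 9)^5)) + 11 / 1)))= 9773357 / 144000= 67.87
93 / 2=46.50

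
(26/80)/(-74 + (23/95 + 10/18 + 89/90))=-2223/493940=-0.00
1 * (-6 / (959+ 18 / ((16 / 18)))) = -24 / 3917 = -0.01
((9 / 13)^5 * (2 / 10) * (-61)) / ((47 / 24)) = -86447736 / 87253855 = -0.99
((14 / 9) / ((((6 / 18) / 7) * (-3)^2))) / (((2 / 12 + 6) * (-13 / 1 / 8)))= -1568 / 4329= -0.36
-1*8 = -8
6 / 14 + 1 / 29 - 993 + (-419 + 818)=-120488 / 203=-593.54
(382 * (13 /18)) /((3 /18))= 4966 /3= 1655.33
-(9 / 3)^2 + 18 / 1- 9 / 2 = 9 / 2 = 4.50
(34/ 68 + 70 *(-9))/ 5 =-1259/ 10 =-125.90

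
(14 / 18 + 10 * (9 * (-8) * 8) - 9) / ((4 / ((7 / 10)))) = -181699 / 180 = -1009.44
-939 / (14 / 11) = -10329 / 14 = -737.79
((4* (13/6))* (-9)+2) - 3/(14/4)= -538/7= -76.86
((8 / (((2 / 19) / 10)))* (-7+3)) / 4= -760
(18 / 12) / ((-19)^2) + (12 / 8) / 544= 2715 / 392768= 0.01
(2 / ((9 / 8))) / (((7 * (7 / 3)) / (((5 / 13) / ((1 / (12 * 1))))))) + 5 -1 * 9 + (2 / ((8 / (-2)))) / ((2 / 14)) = -8915 / 1274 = -7.00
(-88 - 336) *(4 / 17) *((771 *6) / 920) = -980712 / 1955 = -501.64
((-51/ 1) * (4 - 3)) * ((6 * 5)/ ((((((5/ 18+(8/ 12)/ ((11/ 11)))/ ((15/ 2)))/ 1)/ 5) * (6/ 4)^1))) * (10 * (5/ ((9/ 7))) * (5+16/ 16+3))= -14175000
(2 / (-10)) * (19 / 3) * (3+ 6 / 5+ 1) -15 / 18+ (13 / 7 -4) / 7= -18929 / 2450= -7.73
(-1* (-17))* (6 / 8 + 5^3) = 8551 / 4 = 2137.75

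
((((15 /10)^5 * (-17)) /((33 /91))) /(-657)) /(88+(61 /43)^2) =25743627 /4276662368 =0.01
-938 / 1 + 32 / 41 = -38426 / 41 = -937.22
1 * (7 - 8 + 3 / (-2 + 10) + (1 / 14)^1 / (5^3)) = -0.62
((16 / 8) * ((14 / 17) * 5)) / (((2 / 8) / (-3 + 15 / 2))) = 2520 / 17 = 148.24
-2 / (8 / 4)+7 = 6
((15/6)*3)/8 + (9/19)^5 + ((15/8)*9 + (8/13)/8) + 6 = 12316018123/515028592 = 23.91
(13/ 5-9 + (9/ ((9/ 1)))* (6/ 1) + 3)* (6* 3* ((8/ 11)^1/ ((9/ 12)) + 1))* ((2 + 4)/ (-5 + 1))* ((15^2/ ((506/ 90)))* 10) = -154001250/ 2783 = -55336.42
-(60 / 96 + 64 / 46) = -371 / 184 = -2.02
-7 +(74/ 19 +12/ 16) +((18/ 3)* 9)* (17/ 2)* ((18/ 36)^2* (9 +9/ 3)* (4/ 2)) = 209125/ 76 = 2751.64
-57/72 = -19/24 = -0.79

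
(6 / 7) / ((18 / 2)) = 2 / 21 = 0.10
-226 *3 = -678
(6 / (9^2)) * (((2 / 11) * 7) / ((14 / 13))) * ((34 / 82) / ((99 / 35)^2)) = 541450 / 119346777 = 0.00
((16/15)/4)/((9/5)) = 4/27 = 0.15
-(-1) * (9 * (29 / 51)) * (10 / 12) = 145 / 34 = 4.26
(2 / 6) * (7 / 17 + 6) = 109 / 51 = 2.14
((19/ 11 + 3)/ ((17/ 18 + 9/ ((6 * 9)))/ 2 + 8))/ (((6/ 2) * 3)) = 0.06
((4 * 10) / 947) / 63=40 / 59661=0.00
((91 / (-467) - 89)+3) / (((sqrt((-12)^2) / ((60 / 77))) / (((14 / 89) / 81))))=-402530 / 37032633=-0.01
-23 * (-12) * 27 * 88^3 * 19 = 96488257536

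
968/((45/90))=1936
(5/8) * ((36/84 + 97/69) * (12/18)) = 2215/2898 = 0.76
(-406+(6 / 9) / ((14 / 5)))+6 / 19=-405.45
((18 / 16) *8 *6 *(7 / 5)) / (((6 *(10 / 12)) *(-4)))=-189 / 50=-3.78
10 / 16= 5 / 8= 0.62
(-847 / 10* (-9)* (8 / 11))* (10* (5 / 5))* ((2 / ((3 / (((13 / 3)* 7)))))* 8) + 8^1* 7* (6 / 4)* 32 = 899584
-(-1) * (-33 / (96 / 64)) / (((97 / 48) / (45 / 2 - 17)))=-5808 / 97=-59.88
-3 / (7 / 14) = -6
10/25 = 2/5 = 0.40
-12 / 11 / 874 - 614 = -2951504 / 4807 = -614.00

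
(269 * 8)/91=2152/91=23.65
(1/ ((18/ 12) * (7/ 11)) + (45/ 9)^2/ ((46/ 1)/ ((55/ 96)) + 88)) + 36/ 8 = 1107199/ 194376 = 5.70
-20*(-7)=140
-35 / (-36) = 35 / 36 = 0.97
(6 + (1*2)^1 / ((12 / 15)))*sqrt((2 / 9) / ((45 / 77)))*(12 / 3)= 34*sqrt(770) / 45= 20.97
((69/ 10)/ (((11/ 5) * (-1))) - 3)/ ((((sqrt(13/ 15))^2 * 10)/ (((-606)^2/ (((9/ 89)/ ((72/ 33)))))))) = -8824681080/ 1573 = -5610096.05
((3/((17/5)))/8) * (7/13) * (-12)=-315/442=-0.71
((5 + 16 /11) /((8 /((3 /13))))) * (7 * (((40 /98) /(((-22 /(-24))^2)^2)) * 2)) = 22083840 /14655641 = 1.51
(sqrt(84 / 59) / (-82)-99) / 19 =-99 / 19-sqrt(1239) / 45961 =-5.21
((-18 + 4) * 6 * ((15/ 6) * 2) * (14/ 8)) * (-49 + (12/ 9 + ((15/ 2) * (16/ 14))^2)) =-18965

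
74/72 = 37/36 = 1.03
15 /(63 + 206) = 0.06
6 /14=3 /7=0.43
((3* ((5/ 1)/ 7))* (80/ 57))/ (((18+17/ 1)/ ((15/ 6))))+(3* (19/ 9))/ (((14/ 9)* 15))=4527/ 9310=0.49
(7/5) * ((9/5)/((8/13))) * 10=819/20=40.95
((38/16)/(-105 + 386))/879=19/1975992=0.00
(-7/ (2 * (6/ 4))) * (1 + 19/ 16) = -245/ 48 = -5.10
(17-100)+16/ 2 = -75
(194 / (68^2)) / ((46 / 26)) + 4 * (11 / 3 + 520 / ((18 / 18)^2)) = 334161767 / 159528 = 2094.69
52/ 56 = 13/ 14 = 0.93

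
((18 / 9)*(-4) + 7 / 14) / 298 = -0.03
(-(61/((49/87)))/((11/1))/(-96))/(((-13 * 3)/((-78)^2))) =-68991/4312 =-16.00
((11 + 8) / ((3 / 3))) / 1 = 19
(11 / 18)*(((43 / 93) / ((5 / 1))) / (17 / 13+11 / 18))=6149 / 208785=0.03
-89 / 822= -0.11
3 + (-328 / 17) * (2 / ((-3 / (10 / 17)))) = 9161 / 867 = 10.57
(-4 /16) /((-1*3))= 1 /12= 0.08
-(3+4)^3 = -343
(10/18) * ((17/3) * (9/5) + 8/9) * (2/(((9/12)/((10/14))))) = 19960/1701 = 11.73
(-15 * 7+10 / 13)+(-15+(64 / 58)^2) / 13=-1151146 / 10933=-105.29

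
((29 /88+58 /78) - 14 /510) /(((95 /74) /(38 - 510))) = -1331835202 /3464175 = -384.46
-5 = -5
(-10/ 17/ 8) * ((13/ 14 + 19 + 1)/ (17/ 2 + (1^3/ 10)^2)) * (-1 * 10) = 1.81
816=816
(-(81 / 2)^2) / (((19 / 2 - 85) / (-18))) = -59049 / 151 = -391.05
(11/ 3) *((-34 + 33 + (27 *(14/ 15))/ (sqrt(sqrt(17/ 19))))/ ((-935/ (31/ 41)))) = -1302 *17^(3/ 4) *19^(1/ 4)/ 296225 + 31/ 10455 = -0.07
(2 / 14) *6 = 6 / 7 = 0.86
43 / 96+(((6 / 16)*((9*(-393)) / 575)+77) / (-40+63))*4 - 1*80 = -84507053 / 1269600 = -66.56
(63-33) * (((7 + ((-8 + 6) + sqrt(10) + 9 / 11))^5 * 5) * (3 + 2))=101183835000 * sqrt(10) / 14641 + 3535647168000 / 161051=43808063.03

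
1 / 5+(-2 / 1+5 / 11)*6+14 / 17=-7713 / 935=-8.25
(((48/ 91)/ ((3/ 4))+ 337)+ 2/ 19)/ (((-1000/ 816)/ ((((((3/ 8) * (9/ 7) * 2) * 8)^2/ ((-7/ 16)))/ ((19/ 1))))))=2779542490752/ 1408486625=1973.42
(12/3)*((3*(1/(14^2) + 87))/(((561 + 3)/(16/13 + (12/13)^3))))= 18894724/5059691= 3.73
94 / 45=2.09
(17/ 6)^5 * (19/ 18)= 26977283/ 139968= 192.74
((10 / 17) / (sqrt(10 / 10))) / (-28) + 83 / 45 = 19529 / 10710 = 1.82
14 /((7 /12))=24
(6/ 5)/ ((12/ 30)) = 3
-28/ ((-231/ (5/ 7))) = 20/ 231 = 0.09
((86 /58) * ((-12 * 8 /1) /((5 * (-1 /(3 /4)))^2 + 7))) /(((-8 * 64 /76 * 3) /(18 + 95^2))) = 66493179 /53708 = 1238.05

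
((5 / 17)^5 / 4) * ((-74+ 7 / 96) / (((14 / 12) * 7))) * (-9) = 199603125 / 4452671552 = 0.04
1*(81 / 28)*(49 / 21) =27 / 4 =6.75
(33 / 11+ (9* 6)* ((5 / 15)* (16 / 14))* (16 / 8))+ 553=4180 / 7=597.14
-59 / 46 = -1.28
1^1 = 1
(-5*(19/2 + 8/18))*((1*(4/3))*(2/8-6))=20585/54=381.20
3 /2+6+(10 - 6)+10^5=200023 /2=100011.50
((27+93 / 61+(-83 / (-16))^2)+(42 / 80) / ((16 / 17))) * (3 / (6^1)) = 4371899 / 156160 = 28.00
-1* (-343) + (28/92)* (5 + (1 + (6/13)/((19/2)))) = 1959041/5681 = 344.84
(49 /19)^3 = 117649 /6859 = 17.15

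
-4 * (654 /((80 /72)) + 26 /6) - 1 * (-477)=-1894.73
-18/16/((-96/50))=75/128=0.59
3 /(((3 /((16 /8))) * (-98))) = -1 /49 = -0.02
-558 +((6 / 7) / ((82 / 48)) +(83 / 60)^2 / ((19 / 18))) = -555.69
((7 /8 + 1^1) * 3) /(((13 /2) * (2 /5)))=225 /104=2.16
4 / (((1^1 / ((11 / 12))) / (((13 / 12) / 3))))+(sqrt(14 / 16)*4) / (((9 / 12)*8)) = sqrt(14) / 6+143 / 108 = 1.95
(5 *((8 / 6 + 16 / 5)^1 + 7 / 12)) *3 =307 / 4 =76.75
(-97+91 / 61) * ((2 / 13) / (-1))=11652 / 793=14.69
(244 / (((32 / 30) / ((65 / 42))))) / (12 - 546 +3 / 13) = -257725 / 388584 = -0.66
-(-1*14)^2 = -196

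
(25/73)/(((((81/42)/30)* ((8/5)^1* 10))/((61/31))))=53375/81468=0.66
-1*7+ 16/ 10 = -27/ 5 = -5.40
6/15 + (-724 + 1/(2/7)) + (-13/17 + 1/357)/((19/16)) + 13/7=-2868349/3990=-718.88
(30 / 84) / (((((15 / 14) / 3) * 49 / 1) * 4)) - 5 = -979 / 196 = -4.99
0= 0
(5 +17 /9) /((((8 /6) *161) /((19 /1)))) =589 /966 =0.61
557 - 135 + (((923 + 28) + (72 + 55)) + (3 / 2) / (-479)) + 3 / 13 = 18683835 / 12454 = 1500.23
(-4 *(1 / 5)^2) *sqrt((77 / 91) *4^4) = -64 *sqrt(143) / 325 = -2.35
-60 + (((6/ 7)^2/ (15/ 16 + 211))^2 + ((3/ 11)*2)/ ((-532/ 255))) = -695446147285107/ 11540483951458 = -60.26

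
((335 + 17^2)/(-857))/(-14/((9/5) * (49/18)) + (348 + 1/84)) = -52416/24847001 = -0.00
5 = 5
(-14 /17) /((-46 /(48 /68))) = 84 /6647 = 0.01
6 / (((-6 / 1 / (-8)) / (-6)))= -48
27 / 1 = 27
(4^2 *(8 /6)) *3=64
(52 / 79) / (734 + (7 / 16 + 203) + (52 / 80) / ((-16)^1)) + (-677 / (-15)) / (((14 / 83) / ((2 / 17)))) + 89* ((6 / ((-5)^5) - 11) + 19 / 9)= -759.80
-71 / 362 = -0.20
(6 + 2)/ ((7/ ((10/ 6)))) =40/ 21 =1.90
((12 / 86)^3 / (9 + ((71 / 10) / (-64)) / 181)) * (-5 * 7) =-125107200 / 11840738989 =-0.01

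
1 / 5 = 0.20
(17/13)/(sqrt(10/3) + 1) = -51/91 + 17 * sqrt(30)/91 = 0.46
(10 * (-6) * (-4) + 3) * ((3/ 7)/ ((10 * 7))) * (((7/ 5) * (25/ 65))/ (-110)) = -729/ 100100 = -0.01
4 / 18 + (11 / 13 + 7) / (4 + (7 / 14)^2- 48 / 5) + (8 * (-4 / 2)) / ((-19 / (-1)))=-496286 / 237861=-2.09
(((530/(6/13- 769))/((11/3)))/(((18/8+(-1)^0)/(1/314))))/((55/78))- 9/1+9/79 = -133242835986/14994123133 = -8.89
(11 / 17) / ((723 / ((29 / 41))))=319 / 503931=0.00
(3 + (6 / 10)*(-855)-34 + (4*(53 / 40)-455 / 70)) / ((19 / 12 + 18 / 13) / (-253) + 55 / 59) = -6347796312 / 10717115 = -592.30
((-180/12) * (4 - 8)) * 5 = 300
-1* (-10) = 10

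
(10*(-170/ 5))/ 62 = -170/ 31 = -5.48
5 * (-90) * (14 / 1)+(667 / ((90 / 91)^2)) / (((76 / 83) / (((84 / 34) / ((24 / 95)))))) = 433079087 / 440640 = 982.84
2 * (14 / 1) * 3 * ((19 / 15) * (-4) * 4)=-8512 / 5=-1702.40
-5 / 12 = -0.42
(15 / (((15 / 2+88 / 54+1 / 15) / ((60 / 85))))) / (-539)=-48600 / 22751729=-0.00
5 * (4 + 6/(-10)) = 17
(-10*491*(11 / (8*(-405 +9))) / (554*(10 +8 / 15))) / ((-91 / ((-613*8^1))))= 7524575 / 47792472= 0.16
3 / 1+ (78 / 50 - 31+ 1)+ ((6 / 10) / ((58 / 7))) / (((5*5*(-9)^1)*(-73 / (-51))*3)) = -25.44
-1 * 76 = -76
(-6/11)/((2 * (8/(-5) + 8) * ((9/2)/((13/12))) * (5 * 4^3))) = -13/405504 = -0.00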